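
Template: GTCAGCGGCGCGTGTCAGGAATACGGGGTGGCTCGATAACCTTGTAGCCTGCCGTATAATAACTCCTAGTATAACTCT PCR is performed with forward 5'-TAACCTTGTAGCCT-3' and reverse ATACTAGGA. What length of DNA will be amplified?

The forward primer matches the template at positions 37–50.
The reverse primer's reverse complement is TCCTAGTAT, which matches the template at positions 64–72.
Product length = (reverse-primer end) − (forward-primer start) + 1 = 72 − 37 + 1 = 36 bp.

36 bp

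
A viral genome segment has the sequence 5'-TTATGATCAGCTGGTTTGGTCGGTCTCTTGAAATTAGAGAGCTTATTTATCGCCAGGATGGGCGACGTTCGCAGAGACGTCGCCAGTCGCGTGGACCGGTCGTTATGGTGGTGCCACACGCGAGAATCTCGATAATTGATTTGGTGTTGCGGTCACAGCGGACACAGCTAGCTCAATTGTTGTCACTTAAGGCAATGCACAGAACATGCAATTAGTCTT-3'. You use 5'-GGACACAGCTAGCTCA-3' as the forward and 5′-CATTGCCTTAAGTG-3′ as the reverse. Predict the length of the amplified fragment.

Forward primer GGACACAGCTAGCTCA is found on the top strand at positions 160–175.
Taking the reverse complement of CATTGCCTTAAGTG gives CACTTAAGGCAATG, found at positions 184–197 on the template; the primer anneals here to the top strand with its 3' end pointing upstream.
Amplicon spans positions 160–197: 38 bp.

38 bp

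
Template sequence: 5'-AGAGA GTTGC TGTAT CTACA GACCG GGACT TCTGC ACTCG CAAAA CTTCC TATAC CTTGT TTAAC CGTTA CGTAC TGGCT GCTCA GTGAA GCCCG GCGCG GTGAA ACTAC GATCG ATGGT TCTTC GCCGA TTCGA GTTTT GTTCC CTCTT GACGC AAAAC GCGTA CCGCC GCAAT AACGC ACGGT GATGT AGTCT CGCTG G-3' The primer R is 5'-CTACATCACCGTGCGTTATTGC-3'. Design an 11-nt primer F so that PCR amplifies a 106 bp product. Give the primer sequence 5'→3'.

5'-TGAAGCCCGGC-3'

The reverse primer's reverse complement GCAATAACGCACGGTGATGTAG matches the template at positions 171–192, so the product ends at position 192.
A 106 bp product then starts at position 192 − 106 + 1 = 87.
The forward primer is identical to the top strand there: TGAAGCCCGGC.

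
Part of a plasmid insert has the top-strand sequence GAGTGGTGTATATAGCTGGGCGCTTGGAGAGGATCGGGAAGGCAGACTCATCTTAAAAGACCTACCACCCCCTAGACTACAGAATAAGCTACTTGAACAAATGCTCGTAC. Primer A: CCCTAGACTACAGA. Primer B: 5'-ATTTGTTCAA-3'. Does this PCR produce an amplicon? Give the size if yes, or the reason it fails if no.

Yes — a 33 bp product.

Primer A (CCCTAGACTACAGA) matches the top strand at positions 70–83; it acts as a forward primer.
Primer B's reverse complement is TTGAACAAAT, matching the top strand at positions 93–102; it acts as a reverse primer.
The 3' ends face each other across positions 70–102, giving a 33 bp product.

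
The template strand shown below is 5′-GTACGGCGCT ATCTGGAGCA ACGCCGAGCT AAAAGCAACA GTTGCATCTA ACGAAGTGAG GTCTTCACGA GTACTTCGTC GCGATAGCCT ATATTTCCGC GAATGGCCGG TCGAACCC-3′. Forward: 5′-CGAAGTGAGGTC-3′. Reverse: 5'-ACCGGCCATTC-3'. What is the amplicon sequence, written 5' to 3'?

5'-CGAAGTGAGGTCTTCACGAGTACTTCGTCGCGATAGCCTATATTTCCGCGAATGGCCGGT-3'

Scanning the template, CGAAGTGAGGTC occurs at positions 52–63; this primer anneals to the bottom strand there with its 3' end pointing downstream.
Reverse complement of the reverse primer: GAATGGCCGGT. This occurs on the top strand at positions 101–111.
The product is the template from position 52 through 111 (60 bp).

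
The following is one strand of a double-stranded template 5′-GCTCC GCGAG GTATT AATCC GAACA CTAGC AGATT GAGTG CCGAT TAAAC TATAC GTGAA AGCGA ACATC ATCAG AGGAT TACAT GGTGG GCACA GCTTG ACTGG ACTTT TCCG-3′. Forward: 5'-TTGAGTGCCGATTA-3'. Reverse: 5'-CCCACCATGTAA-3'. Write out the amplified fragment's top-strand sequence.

Forward primer TTGAGTGCCGATTA is found on the top strand at positions 34–47.
Taking the reverse complement of CCCACCATGTAA gives TTACATGGTGGG, found at positions 80–91 on the template; the primer anneals here to the top strand with its 3' end pointing upstream.
The product is the template from position 34 through 91 (58 bp).

5'-TTGAGTGCCGATTAAACTATACGTGAAAGCGAACATCATCAGAGGATTACATGGTGGG-3'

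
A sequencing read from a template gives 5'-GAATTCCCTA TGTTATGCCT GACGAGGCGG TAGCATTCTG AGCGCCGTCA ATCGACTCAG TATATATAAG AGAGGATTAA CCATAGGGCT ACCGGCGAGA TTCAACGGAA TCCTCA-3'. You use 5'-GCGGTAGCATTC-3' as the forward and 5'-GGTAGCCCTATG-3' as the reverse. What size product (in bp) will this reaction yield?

Scanning the template, GCGGTAGCATTC occurs at positions 27–38; this primer anneals to the bottom strand there with its 3' end pointing downstream.
Reverse complement of the reverse primer: CATAGGGCTACC. This occurs on the top strand at positions 82–93.
Amplicon spans positions 27–93: 67 bp.

67 bp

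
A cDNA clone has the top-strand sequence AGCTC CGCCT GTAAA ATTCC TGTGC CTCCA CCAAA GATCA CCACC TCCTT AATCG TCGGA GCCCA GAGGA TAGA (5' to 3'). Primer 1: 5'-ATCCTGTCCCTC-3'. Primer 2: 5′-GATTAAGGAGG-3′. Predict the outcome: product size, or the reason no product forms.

Primer 1 (ATCCTGTCCCTC) does not match the top strand, and its reverse complement GAGGGACAGGAT does not match either.
With no annealing site for primer 1, no amplification occurs.

No product — primer 1 has no binding site in the template.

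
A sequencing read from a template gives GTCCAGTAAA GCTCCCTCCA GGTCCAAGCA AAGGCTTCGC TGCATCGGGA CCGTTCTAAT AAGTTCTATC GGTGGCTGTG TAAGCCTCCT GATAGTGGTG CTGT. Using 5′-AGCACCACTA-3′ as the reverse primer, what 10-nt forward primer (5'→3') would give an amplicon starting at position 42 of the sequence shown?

The reverse primer's reverse complement TAGTGGTGCT matches the template at positions 93–102; the product starts at position 42.
The forward primer is identical to the top strand over positions 42–51: GCATCGGGAC.

5'-GCATCGGGAC-3'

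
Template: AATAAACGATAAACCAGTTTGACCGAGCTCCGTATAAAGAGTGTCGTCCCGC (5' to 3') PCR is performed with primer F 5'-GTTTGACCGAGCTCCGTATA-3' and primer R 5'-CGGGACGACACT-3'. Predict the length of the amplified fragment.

35 bp

Forward primer GTTTGACCGAGCTCCGTATA is found on the top strand at positions 17–36.
Taking the reverse complement of CGGGACGACACT gives AGTGTCGTCCCG, found at positions 40–51 on the template; the primer anneals here to the top strand with its 3' end pointing upstream.
The product runs from position 17 to position 51, so its length is 51 − 17 + 1 = 35 bp.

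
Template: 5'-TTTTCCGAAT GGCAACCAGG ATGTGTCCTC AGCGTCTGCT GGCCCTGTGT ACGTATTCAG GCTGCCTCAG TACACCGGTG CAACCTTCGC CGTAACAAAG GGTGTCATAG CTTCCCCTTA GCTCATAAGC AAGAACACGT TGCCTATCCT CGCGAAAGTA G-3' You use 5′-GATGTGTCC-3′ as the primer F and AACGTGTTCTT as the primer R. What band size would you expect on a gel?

The forward primer matches the template at positions 20–28.
Taking the reverse complement of AACGTGTTCTT gives AAGAACACGTT, found at positions 131–141 on the template; the primer anneals here to the top strand with its 3' end pointing upstream.
Amplicon spans positions 20–141: 122 bp.

122 bp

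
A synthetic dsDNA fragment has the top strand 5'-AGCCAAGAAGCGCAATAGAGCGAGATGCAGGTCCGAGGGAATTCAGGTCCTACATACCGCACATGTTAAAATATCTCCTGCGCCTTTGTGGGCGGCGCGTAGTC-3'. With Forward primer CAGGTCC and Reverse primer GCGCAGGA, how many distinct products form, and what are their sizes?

Two products: 56 bp, 40 bp

The forward primer CAGGTCC matches the top strand at positions 28–34, 44–50.
The reverse primer's reverse complement is TCCTGCGC, matching at positions 76–83.
Each forward site pairs with the reverse site to give a product ending at position 83: sizes 56, 40 bp.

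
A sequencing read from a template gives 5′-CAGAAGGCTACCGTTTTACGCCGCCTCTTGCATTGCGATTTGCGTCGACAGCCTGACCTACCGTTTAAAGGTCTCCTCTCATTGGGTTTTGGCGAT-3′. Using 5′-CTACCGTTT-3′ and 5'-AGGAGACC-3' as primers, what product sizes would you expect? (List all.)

70 bp, 20 bp

The forward primer CTACCGTTT matches the top strand at positions 8–16, 58–66.
The reverse primer's reverse complement is GGTCTCCT, matching at positions 70–77.
Each forward site pairs with the reverse site to give a product ending at position 77: sizes 70, 20 bp.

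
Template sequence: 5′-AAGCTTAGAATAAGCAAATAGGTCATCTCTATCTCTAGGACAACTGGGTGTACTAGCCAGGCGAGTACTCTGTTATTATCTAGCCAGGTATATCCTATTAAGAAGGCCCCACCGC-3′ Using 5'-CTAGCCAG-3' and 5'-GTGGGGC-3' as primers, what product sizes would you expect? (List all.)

The forward primer CTAGCCAG matches the top strand at positions 53–60, 80–87.
The reverse primer's reverse complement is GCCCCAC, matching at positions 106–112.
Each forward site pairs with the reverse site to give a product ending at position 112: sizes 60, 33 bp.

60 bp, 33 bp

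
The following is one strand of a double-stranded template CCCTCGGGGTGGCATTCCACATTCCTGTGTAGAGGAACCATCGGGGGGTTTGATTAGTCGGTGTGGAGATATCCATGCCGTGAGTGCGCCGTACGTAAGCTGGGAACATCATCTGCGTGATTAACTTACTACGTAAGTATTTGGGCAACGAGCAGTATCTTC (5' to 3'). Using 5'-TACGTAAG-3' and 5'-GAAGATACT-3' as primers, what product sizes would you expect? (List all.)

The forward primer TACGTAAG matches the top strand at positions 92–99, 130–137.
The reverse primer's reverse complement is AGTATCTTC, matching at positions 154–162.
Each forward site pairs with the reverse site to give a product ending at position 162: sizes 71, 33 bp.

71 bp, 33 bp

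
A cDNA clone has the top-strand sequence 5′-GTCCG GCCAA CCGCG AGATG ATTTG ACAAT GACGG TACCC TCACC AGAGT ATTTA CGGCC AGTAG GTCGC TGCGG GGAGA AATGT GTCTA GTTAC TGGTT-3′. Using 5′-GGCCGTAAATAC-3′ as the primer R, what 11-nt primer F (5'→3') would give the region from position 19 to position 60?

The reverse primer's reverse complement GTATTTACGGCC matches the template at positions 49–60; the product starts at position 19.
The forward primer is identical to the top strand over positions 19–29: TGATTTGACAA.

5'-TGATTTGACAA-3'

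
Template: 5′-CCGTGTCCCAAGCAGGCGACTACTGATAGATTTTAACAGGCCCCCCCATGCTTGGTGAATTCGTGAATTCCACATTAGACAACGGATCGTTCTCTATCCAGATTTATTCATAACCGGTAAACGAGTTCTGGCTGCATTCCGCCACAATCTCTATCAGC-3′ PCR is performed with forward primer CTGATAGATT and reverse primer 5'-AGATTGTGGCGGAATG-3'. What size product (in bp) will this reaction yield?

128 bp

Forward primer CTGATAGATT is found on the top strand at positions 23–32.
Reverse complement of the reverse primer: CATTCCGCCACAATCT. This occurs on the top strand at positions 135–150.
Amplicon spans positions 23–150: 128 bp.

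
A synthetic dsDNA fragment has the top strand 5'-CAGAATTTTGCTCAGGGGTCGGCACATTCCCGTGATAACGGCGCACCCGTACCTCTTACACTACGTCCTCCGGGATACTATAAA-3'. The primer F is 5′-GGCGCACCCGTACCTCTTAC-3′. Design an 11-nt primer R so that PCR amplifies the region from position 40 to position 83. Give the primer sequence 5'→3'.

The product's 3' end on the top strand is position 83.
The reverse primer anneals to the top strand over positions 73–83, i.e. to GGATACTATAA.
Its sequence written 5'→3' is the reverse complement: TTATAGTATCC.

5'-TTATAGTATCC-3'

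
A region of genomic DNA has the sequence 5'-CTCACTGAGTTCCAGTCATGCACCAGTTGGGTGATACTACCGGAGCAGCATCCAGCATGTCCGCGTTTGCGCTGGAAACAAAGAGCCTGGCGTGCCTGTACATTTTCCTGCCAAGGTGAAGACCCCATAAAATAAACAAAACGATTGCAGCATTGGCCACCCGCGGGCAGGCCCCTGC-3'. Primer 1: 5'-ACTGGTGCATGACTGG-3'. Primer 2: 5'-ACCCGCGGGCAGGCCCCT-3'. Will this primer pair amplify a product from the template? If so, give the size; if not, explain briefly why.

Primer 1 (ACTGGTGCATGACTGG) has reverse complement CCAGTCATGCACCAGT, which matches the top strand at positions 12–27; primer 1 anneals to the top strand there with its 3' end pointing upstream toward position 12.
Primer 2 (ACCCGCGGGCAGGCCCCT) matches the top strand directly at positions 159–176; it anneals to the bottom strand with its 3' end pointing downstream toward position 176.
The 3' ends diverge (primer 1 extends toward position 1, primer 2 toward position 178), so the primers never converge on a shared product.

No product — the primers' 3' ends point away from each other.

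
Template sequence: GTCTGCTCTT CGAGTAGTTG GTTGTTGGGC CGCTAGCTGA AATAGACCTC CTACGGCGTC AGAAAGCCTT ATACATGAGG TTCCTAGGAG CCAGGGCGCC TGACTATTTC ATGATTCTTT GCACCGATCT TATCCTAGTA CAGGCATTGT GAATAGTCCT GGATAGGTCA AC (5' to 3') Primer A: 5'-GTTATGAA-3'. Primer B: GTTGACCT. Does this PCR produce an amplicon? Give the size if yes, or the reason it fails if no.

No product — primer A has no binding site in the template.

Primer A (GTTATGAA) does not match the top strand, and its reverse complement TTCATAAC does not match either.
With no annealing site for primer A, no amplification occurs.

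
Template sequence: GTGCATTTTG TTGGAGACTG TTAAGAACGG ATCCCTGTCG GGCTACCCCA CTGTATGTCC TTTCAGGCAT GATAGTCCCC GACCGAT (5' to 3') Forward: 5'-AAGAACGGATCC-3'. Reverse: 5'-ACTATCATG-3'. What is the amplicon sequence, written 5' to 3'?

5'-AAGAACGGATCCCTGTCGGGCTACCCCACTGTATGTCCTTTCAGGCATGATAGT-3'

The forward primer matches the template at positions 23–34.
Reverse complement of the reverse primer: CATGATAGT. This occurs on the top strand at positions 68–76.
The product is the template from position 23 through 76 (54 bp).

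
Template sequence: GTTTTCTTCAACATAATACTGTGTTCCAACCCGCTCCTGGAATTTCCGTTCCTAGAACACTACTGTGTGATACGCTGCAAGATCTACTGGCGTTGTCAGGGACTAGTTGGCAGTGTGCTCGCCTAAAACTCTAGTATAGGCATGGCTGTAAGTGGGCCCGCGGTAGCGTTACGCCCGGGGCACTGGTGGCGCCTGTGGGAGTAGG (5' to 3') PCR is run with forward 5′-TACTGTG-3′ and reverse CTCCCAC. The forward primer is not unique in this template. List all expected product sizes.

185 bp, 141 bp

The forward primer TACTGTG matches the top strand at positions 17–23, 61–67.
The reverse primer's reverse complement is GTGGGAG, matching at positions 195–201.
Each forward site pairs with the reverse site to give a product ending at position 201: sizes 185, 141 bp.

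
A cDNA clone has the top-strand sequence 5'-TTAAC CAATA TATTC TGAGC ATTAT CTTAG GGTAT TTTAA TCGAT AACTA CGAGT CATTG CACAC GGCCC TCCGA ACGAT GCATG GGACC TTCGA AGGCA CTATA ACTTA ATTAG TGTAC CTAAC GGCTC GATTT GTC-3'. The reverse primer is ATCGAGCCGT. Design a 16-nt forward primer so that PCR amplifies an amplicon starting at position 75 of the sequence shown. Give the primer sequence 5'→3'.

5'-AACGATGCATGGGACC-3'

The reverse primer's reverse complement ACGGCTCGAT matches the template at positions 124–133; the product starts at position 75.
The forward primer is identical to the top strand over positions 75–90: AACGATGCATGGGACC.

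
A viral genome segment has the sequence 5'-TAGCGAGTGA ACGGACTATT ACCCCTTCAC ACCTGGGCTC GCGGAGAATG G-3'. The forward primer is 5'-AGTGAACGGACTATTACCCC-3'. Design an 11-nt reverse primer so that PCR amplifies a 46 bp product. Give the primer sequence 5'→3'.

5'-CCATTCTCCGC-3'

The forward primer binds at positions 6–25, so a 46 bp product ends at position 6 + 46 − 1 = 51.
The reverse primer anneals to the top strand over positions 41–51, i.e. to GCGGAGAATGG.
Its sequence written 5'→3' is the reverse complement: CCATTCTCCGC.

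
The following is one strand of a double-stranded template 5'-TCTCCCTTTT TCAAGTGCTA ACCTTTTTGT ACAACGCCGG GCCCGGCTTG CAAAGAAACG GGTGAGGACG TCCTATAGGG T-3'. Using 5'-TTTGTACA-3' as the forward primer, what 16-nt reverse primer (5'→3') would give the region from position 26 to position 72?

The product's 3' end on the top strand is position 72.
The reverse primer anneals to the top strand over positions 57–72, i.e. to AACGGGTGAGGACGTC.
Its sequence written 5'→3' is the reverse complement: GACGTCCTCACCCGTT.

5'-GACGTCCTCACCCGTT-3'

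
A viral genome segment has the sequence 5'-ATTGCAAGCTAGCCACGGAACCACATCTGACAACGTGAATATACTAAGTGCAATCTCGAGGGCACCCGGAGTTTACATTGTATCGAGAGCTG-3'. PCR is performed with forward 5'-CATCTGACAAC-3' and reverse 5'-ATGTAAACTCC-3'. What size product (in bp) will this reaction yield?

Scanning the template, CATCTGACAAC occurs at positions 24–34; this primer anneals to the bottom strand there with its 3' end pointing downstream.
Reverse complement of the reverse primer: GGAGTTTACAT. This occurs on the top strand at positions 68–78.
The product runs from position 24 to position 78, so its length is 78 − 24 + 1 = 55 bp.

55 bp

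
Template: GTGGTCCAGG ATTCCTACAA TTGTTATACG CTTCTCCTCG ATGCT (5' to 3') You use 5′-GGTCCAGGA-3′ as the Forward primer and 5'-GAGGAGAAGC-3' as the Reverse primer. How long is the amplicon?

37 bp

Scanning the template, GGTCCAGGA occurs at positions 3–11; this primer anneals to the bottom strand there with its 3' end pointing downstream.
Reverse complement of the reverse primer: GCTTCTCCTC. This occurs on the top strand at positions 30–39.
The product runs from position 3 to position 39, so its length is 39 − 3 + 1 = 37 bp.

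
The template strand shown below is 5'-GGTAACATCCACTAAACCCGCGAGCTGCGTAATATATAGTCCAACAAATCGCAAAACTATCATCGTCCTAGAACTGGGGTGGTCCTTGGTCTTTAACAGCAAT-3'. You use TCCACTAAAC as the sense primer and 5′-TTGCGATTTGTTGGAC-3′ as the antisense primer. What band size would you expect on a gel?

47 bp

Forward primer TCCACTAAAC is found on the top strand at positions 8–17.
The reverse primer's reverse complement is GTCCAACAAATCGCAA, which matches the template at positions 39–54.
Amplicon spans positions 8–54: 47 bp.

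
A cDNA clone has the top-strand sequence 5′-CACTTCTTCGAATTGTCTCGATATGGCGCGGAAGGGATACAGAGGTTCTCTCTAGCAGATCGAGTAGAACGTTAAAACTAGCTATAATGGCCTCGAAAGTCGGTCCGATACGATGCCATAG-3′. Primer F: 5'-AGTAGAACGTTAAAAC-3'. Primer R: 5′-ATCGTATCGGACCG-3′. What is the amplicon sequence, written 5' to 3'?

The forward primer matches the template at positions 63–78.
The reverse primer's reverse complement is CGGTCCGATACGAT, which matches the template at positions 101–114.
The product is the template from position 63 through 114 (52 bp).

5'-AGTAGAACGTTAAAACTAGCTATAATGGCCTCGAAAGTCGGTCCGATACGAT-3'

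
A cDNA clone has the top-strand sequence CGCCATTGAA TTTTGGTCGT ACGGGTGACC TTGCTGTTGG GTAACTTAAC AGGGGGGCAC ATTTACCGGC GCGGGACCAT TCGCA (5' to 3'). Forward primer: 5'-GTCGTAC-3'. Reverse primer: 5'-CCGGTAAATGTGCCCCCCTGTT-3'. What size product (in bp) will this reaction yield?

54 bp

The forward primer matches the template at positions 16–22.
Reverse complement of the reverse primer: AACAGGGGGGCACATTTACCGG. This occurs on the top strand at positions 48–69.
The product runs from position 16 to position 69, so its length is 69 − 16 + 1 = 54 bp.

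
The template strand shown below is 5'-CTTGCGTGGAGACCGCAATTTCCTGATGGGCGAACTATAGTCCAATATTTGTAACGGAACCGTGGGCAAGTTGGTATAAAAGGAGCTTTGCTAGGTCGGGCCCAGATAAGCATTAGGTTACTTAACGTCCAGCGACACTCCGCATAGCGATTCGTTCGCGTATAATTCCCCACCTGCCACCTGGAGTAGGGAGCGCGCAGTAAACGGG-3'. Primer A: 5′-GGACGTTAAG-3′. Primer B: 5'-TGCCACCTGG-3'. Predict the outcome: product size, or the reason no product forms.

Primer A (GGACGTTAAG) has reverse complement CTTAACGTCC, which matches the top strand at positions 121–130; primer A anneals to the top strand there with its 3' end pointing upstream toward position 121.
Primer B (TGCCACCTGG) matches the top strand directly at positions 175–184; it anneals to the bottom strand with its 3' end pointing downstream toward position 184.
The 3' ends diverge (primer A extends toward position 1, primer B toward position 208), so the primers never converge on a shared product.

No product — the primers' 3' ends point away from each other.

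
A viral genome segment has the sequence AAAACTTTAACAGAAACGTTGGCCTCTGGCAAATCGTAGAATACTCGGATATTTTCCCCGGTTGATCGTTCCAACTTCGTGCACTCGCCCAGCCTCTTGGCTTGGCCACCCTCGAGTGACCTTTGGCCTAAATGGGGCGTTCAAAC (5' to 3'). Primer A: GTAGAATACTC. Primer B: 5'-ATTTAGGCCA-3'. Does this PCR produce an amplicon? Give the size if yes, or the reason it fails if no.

Yes — a 98 bp product.

Primer A (GTAGAATACTC) matches the top strand at positions 36–46; it acts as a forward primer.
Primer B's reverse complement is TGGCCTAAAT, matching the top strand at positions 124–133; it acts as a reverse primer.
The 3' ends face each other across positions 36–133, giving a 98 bp product.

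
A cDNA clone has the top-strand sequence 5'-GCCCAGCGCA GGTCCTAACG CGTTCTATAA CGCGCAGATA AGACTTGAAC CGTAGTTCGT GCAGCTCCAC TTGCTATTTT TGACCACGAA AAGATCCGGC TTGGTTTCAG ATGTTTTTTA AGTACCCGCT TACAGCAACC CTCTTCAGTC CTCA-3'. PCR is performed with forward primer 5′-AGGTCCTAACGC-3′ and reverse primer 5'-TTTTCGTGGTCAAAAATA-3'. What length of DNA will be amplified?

83 bp

The forward primer matches the template at positions 10–21.
Taking the reverse complement of TTTTCGTGGTCAAAAATA gives TATTTTTGACCACGAAAA, found at positions 75–92 on the template; the primer anneals here to the top strand with its 3' end pointing upstream.
Product length = (reverse-primer end) − (forward-primer start) + 1 = 92 − 10 + 1 = 83 bp.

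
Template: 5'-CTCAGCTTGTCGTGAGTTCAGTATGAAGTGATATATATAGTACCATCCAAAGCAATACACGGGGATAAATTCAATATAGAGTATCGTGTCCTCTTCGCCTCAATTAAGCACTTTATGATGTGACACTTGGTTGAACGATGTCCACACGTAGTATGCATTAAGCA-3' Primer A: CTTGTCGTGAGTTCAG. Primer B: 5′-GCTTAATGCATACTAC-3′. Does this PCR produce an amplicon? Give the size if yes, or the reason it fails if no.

Primer A (CTTGTCGTGAGTTCAG) matches the top strand at positions 6–21; it acts as a forward primer.
Primer B's reverse complement is GTAGTATGCATTAAGC, matching the top strand at positions 148–163; it acts as a reverse primer.
The 3' ends face each other across positions 6–163, giving a 158 bp product.

Yes — a 158 bp product.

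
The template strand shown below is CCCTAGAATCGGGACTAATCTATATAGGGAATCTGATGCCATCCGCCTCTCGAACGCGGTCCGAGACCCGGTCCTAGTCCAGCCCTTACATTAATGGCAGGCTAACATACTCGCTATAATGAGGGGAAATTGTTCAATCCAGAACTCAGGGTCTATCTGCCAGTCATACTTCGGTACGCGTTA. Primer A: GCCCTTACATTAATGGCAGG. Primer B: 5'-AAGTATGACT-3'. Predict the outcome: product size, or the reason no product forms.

Primer A (GCCCTTACATTAATGGCAGG) matches the top strand at positions 82–101; it acts as a forward primer.
Primer B's reverse complement is AGTCATACTT, matching the top strand at positions 162–171; it acts as a reverse primer.
The 3' ends face each other across positions 82–171, giving a 90 bp product.

Yes — a 90 bp product.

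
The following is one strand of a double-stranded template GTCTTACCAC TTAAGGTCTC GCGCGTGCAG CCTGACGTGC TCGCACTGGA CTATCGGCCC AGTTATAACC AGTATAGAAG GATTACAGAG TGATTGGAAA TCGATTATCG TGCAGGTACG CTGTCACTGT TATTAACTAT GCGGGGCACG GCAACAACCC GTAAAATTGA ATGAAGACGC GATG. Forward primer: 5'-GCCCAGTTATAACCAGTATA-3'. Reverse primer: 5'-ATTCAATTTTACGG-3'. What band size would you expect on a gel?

Forward primer GCCCAGTTATAACCAGTATA is found on the top strand at positions 57–76.
The reverse primer's reverse complement is CCGTAAAATTGAAT, which matches the template at positions 159–172.
Product length = (reverse-primer end) − (forward-primer start) + 1 = 172 − 57 + 1 = 116 bp.

116 bp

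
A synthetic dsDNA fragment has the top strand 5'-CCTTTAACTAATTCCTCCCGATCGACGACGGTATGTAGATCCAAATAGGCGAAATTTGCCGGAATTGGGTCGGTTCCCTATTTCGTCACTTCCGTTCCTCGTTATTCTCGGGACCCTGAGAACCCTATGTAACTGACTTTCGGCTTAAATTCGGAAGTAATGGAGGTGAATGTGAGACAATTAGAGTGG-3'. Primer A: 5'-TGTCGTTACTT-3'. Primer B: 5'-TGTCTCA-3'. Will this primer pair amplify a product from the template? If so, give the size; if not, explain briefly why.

Primer A (TGTCGTTACTT) does not match the top strand, and its reverse complement AAGTAACGACA does not match either.
With no annealing site for primer A, no amplification occurs.

No product — primer A has no binding site in the template.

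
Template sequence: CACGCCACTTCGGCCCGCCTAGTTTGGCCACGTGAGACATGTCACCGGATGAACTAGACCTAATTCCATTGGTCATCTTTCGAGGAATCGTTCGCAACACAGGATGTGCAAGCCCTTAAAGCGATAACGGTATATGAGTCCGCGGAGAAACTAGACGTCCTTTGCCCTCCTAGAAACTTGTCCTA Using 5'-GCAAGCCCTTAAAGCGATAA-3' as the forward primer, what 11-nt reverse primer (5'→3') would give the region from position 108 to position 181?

The product's 3' end on the top strand is position 181.
The reverse primer anneals to the top strand over positions 171–181, i.e. to TAGAAACTTGT.
Its sequence written 5'→3' is the reverse complement: ACAAGTTTCTA.

5'-ACAAGTTTCTA-3'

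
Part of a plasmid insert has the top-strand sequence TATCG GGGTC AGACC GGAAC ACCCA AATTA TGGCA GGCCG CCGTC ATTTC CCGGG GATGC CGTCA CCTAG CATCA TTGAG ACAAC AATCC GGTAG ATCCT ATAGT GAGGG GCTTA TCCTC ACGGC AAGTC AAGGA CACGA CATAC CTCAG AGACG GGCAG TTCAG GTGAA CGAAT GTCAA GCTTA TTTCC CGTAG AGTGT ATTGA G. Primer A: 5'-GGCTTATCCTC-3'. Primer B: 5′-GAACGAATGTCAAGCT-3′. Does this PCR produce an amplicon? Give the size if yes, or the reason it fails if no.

No product — both primers anneal to the same strand and extend in the same direction.

Primer A (GGCTTATCCTC) matches the top strand at positions 110–120 (3' end points downstream).
Primer B (GAACGAATGTCAAGCT) also matches the top strand directly, at positions 168–183 — its reverse complement AGCTTGACATTCGTTC is not present.
Both primers anneal to the bottom strand with 3' ends pointing the same way, so neither can prime synthesis back toward the other.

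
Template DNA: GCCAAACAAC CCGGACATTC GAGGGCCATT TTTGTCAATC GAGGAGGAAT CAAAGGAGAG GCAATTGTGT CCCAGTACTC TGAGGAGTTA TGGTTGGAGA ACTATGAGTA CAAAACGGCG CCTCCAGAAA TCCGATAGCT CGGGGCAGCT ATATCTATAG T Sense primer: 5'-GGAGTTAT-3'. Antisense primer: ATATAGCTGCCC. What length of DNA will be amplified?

71 bp

Scanning the template, GGAGTTAT occurs at positions 84–91; this primer anneals to the bottom strand there with its 3' end pointing downstream.
The reverse primer's reverse complement is GGGCAGCTATAT, which matches the template at positions 143–154.
Product length = (reverse-primer end) − (forward-primer start) + 1 = 154 − 84 + 1 = 71 bp.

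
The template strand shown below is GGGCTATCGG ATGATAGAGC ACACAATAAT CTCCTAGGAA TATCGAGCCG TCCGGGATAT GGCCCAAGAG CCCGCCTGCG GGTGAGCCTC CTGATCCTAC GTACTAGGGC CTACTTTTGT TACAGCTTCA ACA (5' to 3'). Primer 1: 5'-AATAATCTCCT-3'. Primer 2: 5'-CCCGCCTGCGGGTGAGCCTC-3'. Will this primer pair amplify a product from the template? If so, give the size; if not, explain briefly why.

No product — both primers anneal to the same strand and extend in the same direction.

Primer 1 (AATAATCTCCT) matches the top strand at positions 25–35 (3' end points downstream).
Primer 2 (CCCGCCTGCGGGTGAGCCTC) also matches the top strand directly, at positions 71–90 — its reverse complement GAGGCTCACCCGCAGGCGGG is not present.
Both primers anneal to the bottom strand with 3' ends pointing the same way, so neither can prime synthesis back toward the other.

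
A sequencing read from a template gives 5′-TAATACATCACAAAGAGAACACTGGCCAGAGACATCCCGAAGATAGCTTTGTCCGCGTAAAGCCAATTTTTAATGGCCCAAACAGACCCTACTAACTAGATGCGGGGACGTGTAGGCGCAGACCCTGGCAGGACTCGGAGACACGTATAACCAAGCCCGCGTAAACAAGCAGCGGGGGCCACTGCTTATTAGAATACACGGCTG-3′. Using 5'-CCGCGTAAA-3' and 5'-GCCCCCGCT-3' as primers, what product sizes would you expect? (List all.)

The forward primer CCGCGTAAA matches the top strand at positions 53–61, 157–165.
The reverse primer's reverse complement is AGCGGGGGC, matching at positions 171–179.
Each forward site pairs with the reverse site to give a product ending at position 179: sizes 127, 23 bp.

127 bp, 23 bp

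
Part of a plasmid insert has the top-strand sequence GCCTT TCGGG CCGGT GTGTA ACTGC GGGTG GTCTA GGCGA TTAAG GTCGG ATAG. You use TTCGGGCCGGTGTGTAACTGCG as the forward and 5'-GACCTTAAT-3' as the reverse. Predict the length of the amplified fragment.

Forward primer TTCGGGCCGGTGTGTAACTGCG is found on the top strand at positions 5–26.
Reverse complement of the reverse primer: ATTAAGGTC. This occurs on the top strand at positions 40–48.
Product length = (reverse-primer end) − (forward-primer start) + 1 = 48 − 5 + 1 = 44 bp.

44 bp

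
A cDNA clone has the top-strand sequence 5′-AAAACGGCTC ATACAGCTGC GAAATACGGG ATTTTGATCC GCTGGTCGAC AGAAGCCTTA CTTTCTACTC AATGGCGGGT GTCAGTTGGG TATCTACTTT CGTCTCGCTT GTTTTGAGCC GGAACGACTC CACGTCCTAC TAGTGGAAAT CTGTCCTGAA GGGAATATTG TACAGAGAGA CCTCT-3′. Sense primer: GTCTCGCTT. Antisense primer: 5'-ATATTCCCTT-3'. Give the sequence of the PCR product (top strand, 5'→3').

5'-GTCTCGCTTGTTTTGAGCCGGAACGACTCCACGTCCTACTAGTGGAAATCTGTCCTGAAGGGAATAT-3'

Scanning the template, GTCTCGCTT occurs at positions 102–110; this primer anneals to the bottom strand there with its 3' end pointing downstream.
The reverse primer's reverse complement is AAGGGAATAT, which matches the template at positions 159–168.
The product is the template from position 102 through 168 (67 bp).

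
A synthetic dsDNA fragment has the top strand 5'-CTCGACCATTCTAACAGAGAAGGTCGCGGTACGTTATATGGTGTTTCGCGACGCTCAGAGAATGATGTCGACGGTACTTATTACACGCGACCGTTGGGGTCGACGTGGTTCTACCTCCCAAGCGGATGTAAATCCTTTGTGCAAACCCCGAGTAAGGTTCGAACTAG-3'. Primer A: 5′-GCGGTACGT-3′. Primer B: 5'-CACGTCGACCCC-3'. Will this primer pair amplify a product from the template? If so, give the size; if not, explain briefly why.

Yes — an 82 bp product.

Primer A (GCGGTACGT) matches the top strand at positions 26–34; it acts as a forward primer.
Primer B's reverse complement is GGGGTCGACGTG, matching the top strand at positions 96–107; it acts as a reverse primer.
The 3' ends face each other across positions 26–107, giving an 82 bp product.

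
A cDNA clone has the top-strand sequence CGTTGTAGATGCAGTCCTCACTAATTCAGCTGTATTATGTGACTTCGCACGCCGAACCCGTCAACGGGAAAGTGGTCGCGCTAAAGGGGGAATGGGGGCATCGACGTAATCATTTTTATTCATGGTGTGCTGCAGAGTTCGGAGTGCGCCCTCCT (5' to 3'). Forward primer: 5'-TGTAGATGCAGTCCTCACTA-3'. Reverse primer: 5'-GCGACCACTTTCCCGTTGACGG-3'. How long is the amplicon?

76 bp

The forward primer matches the template at positions 4–23.
The reverse primer's reverse complement is CCGTCAACGGGAAAGTGGTCGC, which matches the template at positions 58–79.
Product length = (reverse-primer end) − (forward-primer start) + 1 = 79 − 4 + 1 = 76 bp.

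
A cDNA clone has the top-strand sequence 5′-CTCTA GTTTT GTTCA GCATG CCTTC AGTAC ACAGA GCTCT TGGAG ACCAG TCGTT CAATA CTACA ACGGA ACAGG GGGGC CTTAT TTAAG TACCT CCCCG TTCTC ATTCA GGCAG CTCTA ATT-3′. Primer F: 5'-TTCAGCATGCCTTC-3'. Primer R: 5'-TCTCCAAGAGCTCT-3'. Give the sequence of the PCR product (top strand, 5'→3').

The forward primer matches the template at positions 12–25.
Reverse complement of the reverse primer: AGAGCTCTTGGAGA. This occurs on the top strand at positions 33–46.
The product is the template from position 12 through 46 (35 bp).

5'-TTCAGCATGCCTTCAGTACACAGAGCTCTTGGAGA-3'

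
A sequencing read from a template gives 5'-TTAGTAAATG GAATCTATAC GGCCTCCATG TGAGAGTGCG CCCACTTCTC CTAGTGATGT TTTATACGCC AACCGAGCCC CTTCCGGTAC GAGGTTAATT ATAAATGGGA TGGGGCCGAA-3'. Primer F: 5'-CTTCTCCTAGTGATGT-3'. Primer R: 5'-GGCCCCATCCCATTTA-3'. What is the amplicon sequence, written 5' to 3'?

5'-CTTCTCCTAGTGATGTTTTATACGCCAACCGAGCCCCTTCCGGTACGAGGTTAATTATAAATGGGATGGGGCC-3'

Forward primer CTTCTCCTAGTGATGT is found on the top strand at positions 45–60.
Reverse complement of the reverse primer: TAAATGGGATGGGGCC. This occurs on the top strand at positions 102–117.
The product is the template from position 45 through 117 (73 bp).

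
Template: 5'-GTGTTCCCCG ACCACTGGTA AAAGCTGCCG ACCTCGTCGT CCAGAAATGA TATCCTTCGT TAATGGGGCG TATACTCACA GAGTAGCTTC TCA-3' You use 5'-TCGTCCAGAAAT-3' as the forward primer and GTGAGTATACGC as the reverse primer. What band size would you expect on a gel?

43 bp

The forward primer matches the template at positions 37–48.
Taking the reverse complement of GTGAGTATACGC gives GCGTATACTCAC, found at positions 68–79 on the template; the primer anneals here to the top strand with its 3' end pointing upstream.
Amplicon spans positions 37–79: 43 bp.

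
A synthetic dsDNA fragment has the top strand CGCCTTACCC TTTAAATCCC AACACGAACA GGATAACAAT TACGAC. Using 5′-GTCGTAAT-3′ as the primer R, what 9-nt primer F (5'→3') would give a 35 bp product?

5'-TTAAATCCC-3'

The reverse primer's reverse complement ATTACGAC matches the template at positions 39–46, so the product ends at position 46.
A 35 bp product then starts at position 46 − 35 + 1 = 12.
The forward primer is identical to the top strand there: TTAAATCCC.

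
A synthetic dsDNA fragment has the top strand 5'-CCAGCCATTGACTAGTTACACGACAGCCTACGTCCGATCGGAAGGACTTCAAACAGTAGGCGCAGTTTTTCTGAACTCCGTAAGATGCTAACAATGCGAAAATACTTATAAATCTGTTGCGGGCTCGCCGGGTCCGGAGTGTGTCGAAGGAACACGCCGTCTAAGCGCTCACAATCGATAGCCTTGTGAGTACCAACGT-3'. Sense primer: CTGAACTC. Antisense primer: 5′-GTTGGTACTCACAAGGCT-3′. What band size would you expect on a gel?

127 bp

The forward primer matches the template at positions 71–78.
Taking the reverse complement of GTTGGTACTCACAAGGCT gives AGCCTTGTGAGTACCAAC, found at positions 180–197 on the template; the primer anneals here to the top strand with its 3' end pointing upstream.
Amplicon spans positions 71–197: 127 bp.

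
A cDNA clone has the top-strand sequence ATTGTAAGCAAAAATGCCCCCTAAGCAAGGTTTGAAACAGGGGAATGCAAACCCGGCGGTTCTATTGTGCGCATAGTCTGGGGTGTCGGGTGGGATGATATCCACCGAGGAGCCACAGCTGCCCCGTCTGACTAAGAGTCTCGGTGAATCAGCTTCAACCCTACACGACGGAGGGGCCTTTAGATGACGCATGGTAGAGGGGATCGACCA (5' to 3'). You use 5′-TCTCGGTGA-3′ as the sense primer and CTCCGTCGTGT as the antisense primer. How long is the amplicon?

Forward primer TCTCGGTGA is found on the top strand at positions 139–147.
Reverse complement of the reverse primer: ACACGACGGAG. This occurs on the top strand at positions 163–173.
Amplicon spans positions 139–173: 35 bp.

35 bp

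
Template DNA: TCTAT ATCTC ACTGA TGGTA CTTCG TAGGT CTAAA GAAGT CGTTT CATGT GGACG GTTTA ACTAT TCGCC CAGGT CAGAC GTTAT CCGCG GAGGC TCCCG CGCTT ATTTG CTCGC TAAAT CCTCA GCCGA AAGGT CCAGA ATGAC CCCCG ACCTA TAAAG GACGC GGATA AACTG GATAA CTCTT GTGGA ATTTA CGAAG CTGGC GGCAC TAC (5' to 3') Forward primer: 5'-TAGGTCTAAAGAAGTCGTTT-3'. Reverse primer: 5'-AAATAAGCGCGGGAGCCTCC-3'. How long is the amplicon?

84 bp

The forward primer matches the template at positions 26–45.
Reverse complement of the reverse primer: GGAGGCTCCCGCGCTTATTT. This occurs on the top strand at positions 90–109.
The product runs from position 26 to position 109, so its length is 109 − 26 + 1 = 84 bp.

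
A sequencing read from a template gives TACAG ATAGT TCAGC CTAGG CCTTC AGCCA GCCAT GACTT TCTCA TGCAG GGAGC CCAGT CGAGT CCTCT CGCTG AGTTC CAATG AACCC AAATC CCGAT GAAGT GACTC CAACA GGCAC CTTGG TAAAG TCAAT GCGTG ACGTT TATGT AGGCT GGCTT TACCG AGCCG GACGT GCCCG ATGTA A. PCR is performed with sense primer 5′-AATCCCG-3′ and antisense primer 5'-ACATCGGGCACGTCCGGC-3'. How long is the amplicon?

The forward primer matches the template at positions 92–98.
The reverse primer's reverse complement is GCCGGACGTGCCCGATGT, which matches the template at positions 167–184.
Amplicon spans positions 92–184: 93 bp.

93 bp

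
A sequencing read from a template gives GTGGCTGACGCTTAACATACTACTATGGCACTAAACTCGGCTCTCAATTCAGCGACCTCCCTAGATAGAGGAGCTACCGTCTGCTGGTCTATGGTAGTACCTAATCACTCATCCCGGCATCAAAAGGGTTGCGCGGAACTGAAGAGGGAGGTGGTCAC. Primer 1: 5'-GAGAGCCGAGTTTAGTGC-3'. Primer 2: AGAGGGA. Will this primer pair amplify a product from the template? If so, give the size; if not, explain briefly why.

Primer 1 (GAGAGCCGAGTTTAGTGC) has reverse complement GCACTAAACTCGGCTCTC, which matches the top strand at positions 28–45; primer 1 anneals to the top strand there with its 3' end pointing upstream toward position 28.
Primer 2 (AGAGGGA) matches the top strand directly at positions 143–149; it anneals to the bottom strand with its 3' end pointing downstream toward position 149.
The 3' ends diverge (primer 1 extends toward position 1, primer 2 toward position 158), so the primers never converge on a shared product.

No product — the primers' 3' ends point away from each other.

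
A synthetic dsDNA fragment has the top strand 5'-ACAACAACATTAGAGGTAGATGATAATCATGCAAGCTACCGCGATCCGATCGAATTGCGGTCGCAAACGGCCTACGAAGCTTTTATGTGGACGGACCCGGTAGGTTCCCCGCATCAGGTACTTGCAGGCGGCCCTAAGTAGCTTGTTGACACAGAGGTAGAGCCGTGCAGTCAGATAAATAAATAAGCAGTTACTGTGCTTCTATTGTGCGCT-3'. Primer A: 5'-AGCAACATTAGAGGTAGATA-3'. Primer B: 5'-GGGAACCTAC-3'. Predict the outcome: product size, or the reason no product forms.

No product — primer A has no binding site in the template.

Primer A (AGCAACATTAGAGGTAGATA) does not match the top strand, and its reverse complement TATCTACCTCTAATGTTGCT does not match either.
With no annealing site for primer A, no amplification occurs.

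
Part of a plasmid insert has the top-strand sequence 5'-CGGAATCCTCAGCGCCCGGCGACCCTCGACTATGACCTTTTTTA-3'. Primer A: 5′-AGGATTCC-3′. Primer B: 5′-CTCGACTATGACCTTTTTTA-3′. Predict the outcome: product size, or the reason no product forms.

Primer A (AGGATTCC) has reverse complement GGAATCCT, which matches the top strand at positions 2–9; primer A anneals to the top strand there with its 3' end pointing upstream toward position 2.
Primer B (CTCGACTATGACCTTTTTTA) matches the top strand directly at positions 25–44; it anneals to the bottom strand with its 3' end pointing downstream toward position 44.
The 3' ends diverge (primer A extends toward position 1, primer B toward position 44), so the primers never converge on a shared product.

No product — the primers' 3' ends point away from each other.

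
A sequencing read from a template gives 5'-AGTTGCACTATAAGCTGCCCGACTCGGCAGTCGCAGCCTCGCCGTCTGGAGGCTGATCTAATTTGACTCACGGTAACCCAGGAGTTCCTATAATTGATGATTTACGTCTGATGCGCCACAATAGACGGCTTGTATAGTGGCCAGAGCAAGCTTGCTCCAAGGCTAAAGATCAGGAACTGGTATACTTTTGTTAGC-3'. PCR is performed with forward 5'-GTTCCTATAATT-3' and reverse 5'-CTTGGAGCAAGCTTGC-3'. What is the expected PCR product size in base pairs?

78 bp

Scanning the template, GTTCCTATAATT occurs at positions 84–95; this primer anneals to the bottom strand there with its 3' end pointing downstream.
Taking the reverse complement of CTTGGAGCAAGCTTGC gives GCAAGCTTGCTCCAAG, found at positions 146–161 on the template; the primer anneals here to the top strand with its 3' end pointing upstream.
Amplicon spans positions 84–161: 78 bp.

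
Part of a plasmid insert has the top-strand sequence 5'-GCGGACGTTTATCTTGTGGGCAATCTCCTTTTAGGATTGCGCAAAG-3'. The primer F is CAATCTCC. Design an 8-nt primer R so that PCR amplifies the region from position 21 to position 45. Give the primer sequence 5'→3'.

5'-TTTGCGCA-3'

The product's 3' end on the top strand is position 45.
The reverse primer anneals to the top strand over positions 38–45, i.e. to TGCGCAAA.
Its sequence written 5'→3' is the reverse complement: TTTGCGCA.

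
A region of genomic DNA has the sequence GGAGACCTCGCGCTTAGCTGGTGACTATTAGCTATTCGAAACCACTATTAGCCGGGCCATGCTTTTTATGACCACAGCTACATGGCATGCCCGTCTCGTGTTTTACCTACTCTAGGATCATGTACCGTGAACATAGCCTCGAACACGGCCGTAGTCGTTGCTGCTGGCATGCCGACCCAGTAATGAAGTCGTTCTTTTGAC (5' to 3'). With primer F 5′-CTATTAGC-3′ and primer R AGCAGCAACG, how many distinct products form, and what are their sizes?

Two products: 141 bp, 121 bp

The forward primer CTATTAGC matches the top strand at positions 25–32, 45–52.
The reverse primer's reverse complement is CGTTGCTGCT, matching at positions 156–165.
Each forward site pairs with the reverse site to give a product ending at position 165: sizes 141, 121 bp.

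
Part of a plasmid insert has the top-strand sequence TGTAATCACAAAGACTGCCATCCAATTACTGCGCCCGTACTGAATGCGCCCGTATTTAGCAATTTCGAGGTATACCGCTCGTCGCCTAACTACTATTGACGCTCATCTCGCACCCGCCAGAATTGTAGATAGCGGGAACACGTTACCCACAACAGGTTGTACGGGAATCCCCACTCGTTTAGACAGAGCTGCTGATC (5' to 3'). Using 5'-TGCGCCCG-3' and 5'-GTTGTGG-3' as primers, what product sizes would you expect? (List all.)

The forward primer TGCGCCCG matches the top strand at positions 30–37, 45–52.
The reverse primer's reverse complement is CCACAAC, matching at positions 147–153.
Each forward site pairs with the reverse site to give a product ending at position 153: sizes 124, 109 bp.

124 bp, 109 bp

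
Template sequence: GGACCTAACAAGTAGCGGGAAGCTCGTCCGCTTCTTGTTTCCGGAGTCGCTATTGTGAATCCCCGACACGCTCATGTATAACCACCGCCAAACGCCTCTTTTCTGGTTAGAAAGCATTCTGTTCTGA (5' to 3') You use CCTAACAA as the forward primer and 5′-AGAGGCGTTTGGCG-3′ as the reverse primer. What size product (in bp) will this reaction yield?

Scanning the template, CCTAACAA occurs at positions 4–11; this primer anneals to the bottom strand there with its 3' end pointing downstream.
Taking the reverse complement of AGAGGCGTTTGGCG gives CGCCAAACGCCTCT, found at positions 86–99 on the template; the primer anneals here to the top strand with its 3' end pointing upstream.
Product length = (reverse-primer end) − (forward-primer start) + 1 = 99 − 4 + 1 = 96 bp.

96 bp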